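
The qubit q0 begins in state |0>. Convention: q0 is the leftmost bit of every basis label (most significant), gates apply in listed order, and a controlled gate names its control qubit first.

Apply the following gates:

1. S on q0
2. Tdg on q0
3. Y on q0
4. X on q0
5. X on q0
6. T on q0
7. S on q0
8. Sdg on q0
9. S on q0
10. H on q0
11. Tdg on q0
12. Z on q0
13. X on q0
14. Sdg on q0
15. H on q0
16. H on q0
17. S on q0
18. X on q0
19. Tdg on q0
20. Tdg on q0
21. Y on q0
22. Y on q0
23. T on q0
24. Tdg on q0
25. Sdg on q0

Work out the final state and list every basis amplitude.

The final amplitudes are -sqrt(2)*exp(I*pi/4)/2 on |0>, sqrt(2)/2 on |1>. Key observation: gates 13-18 undo each other exactly, leaving only the rest of the circuit to track.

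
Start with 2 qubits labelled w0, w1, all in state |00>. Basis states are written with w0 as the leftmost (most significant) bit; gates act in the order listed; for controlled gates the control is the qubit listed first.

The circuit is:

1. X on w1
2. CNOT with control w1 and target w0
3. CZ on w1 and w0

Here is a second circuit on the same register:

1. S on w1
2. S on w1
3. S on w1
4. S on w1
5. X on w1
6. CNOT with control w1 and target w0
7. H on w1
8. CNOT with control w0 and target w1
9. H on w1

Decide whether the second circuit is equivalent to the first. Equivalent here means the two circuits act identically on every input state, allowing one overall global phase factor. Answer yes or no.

Yes, they are equivalent — the unitaries differ by at most a global phase.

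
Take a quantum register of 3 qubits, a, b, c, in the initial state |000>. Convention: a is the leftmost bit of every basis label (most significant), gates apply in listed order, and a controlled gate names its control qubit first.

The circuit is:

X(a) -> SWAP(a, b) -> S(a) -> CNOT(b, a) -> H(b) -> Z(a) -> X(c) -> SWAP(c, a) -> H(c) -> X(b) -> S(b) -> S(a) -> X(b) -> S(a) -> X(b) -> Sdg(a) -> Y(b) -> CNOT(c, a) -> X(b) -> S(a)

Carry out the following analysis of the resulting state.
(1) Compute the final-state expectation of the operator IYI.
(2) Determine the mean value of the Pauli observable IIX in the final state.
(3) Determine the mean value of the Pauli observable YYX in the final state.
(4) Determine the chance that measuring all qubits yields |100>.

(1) In the final state, IYI has expectation 1.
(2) In the final state, IIX has expectation 0.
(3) The expectation value of YYX is -1.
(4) The probability of measuring |100> is 1/4.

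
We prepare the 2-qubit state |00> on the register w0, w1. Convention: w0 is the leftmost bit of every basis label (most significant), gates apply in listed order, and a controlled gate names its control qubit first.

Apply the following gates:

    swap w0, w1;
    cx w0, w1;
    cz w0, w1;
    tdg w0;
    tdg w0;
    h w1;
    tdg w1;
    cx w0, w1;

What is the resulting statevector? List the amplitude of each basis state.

After the circuit, the state carries amplitude sqrt(2)/2 on |00>, -sqrt(2)*exp(3*I*pi/4)/2 on |01>, 0 on |10>, 0 on |11>.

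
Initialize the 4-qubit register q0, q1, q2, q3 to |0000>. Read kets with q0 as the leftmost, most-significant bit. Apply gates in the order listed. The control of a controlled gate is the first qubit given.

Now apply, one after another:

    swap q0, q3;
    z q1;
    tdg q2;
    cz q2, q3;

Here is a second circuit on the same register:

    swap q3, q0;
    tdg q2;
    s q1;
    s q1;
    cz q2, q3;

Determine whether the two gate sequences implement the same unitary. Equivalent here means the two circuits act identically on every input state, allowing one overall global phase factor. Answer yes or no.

Yes, they are equivalent — the unitaries differ by at most a global phase.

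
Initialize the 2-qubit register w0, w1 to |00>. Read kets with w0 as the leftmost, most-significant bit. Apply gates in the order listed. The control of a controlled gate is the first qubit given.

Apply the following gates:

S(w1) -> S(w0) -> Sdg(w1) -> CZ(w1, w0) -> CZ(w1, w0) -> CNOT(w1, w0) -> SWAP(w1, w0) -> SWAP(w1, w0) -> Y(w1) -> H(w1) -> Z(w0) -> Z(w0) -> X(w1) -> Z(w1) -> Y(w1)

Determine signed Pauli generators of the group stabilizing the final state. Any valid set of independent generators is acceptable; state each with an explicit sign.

One valid set of independent stabilizer generators is -IX, +ZI (any independent generating set of the same group is equally correct). Key observation: steps 7-8 multiply out to the identity, so the circuit reduces to the remaining gates.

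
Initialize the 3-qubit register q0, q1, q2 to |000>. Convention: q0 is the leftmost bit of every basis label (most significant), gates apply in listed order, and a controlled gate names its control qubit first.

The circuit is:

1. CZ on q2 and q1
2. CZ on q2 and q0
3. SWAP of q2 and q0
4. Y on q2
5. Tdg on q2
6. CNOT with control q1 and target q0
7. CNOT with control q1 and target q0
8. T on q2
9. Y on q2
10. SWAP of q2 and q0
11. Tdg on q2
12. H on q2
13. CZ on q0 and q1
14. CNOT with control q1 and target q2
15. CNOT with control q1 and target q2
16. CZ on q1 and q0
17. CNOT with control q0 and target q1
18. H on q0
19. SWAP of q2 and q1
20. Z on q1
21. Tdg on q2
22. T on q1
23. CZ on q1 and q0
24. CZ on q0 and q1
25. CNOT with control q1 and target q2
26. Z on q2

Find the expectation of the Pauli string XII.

In the final state, XII has expectation 1. Key observation: gates 3-10 undo each other exactly, leaving only the rest of the circuit to track.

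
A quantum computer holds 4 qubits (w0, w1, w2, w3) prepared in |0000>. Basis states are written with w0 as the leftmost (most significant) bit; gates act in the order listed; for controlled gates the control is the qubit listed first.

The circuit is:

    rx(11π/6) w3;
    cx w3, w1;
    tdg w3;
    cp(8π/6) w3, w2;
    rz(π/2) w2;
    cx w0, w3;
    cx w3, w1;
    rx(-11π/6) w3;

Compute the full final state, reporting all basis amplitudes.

After the circuit, the state carries amplitude (-2 - sqrt(3) - (-2 + sqrt(3))*exp(3*I*pi/4))*exp(3*I*pi/4)/4 on |0000>, 1/4 - exp(I*pi/4)/4 on |0001>, and 0 on every other basis state.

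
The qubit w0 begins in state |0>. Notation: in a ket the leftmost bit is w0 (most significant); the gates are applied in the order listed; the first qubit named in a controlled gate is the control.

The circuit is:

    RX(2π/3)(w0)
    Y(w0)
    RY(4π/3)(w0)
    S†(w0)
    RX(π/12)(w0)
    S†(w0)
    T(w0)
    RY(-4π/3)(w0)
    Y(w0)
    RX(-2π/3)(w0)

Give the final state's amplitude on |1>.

The amplitude on |1> is -5*sqrt(sqrt(2) + 2)/16 - 3*sqrt(sqrt(2) + 2)*exp(I*pi/4)/16 - sqrt(6 - 3*sqrt(2))*exp(I*pi/4)/16 + sqrt(6 - 3*sqrt(2))*exp(3*I*pi/4)/8 + (1 + 2*I)*sqrt(6 - 3*sqrt(2))/16.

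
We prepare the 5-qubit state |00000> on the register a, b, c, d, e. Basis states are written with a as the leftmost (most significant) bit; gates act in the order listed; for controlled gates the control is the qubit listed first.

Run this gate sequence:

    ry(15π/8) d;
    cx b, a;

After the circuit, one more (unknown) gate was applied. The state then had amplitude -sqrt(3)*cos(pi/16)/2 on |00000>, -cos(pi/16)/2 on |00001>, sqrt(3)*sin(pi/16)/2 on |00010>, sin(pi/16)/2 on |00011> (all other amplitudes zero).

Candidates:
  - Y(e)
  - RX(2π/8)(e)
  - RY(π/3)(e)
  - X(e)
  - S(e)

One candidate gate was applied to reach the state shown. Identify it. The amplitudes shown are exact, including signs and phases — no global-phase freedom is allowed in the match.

It was RY(π/3)(e) that produced the state shown.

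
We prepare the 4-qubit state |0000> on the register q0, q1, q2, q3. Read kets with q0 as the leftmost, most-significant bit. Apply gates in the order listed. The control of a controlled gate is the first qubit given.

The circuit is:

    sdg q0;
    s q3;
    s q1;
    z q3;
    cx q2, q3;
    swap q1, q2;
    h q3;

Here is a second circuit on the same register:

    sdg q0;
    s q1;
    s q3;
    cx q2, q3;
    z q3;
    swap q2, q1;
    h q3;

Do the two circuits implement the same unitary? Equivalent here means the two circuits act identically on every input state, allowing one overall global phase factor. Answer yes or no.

No, they are not equivalent — no single phase factor reconciles the two unitaries.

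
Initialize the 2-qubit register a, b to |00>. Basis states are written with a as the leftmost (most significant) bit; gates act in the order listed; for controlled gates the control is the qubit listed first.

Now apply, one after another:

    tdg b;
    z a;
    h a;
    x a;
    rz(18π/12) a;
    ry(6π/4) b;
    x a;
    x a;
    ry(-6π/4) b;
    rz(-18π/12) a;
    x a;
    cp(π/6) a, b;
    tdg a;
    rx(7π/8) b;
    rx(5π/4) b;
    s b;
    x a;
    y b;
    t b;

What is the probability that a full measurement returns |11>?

A full measurement returns |11> with probability -sqrt(2)*cos(7*pi/16)**2/8 + cos(7*pi/16)**2/4 + sqrt(1/2 - sqrt(2)/4)*sqrt(sqrt(2)/4 + 1/2)*sin(7*pi/16)*cos(7*pi/16) + sqrt(2)*sin(7*pi/16)**2/8 + sin(7*pi/16)**2/4. Key observation: steps 4-11 multiply out to the identity, so the circuit reduces to the remaining gates.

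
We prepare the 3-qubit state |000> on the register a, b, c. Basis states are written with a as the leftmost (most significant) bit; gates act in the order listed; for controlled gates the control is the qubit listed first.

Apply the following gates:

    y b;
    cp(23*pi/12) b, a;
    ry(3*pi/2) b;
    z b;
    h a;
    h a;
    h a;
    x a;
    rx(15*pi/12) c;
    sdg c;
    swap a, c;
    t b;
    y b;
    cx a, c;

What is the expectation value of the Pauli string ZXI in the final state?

The expectation value of ZXI is -1/2. Key observation: gates 5-6 undo each other exactly, leaving only the rest of the circuit to track.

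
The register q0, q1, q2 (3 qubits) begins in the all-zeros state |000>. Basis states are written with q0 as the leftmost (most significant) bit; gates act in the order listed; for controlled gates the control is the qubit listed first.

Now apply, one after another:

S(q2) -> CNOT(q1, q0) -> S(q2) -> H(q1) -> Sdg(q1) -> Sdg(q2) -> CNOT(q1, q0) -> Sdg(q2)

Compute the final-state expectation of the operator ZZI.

The expectation value of ZZI is 1.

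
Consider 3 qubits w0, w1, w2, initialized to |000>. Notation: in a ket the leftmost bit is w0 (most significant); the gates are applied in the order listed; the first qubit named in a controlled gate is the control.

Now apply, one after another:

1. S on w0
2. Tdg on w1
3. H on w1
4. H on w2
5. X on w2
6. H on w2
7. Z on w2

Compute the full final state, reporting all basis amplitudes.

After the circuit, the state carries amplitude sqrt(2)/2 on |000>, sqrt(2)/2 on |010>, and 0 on every other basis state. Key observation: gates 4-7 undo each other exactly, leaving only the rest of the circuit to track.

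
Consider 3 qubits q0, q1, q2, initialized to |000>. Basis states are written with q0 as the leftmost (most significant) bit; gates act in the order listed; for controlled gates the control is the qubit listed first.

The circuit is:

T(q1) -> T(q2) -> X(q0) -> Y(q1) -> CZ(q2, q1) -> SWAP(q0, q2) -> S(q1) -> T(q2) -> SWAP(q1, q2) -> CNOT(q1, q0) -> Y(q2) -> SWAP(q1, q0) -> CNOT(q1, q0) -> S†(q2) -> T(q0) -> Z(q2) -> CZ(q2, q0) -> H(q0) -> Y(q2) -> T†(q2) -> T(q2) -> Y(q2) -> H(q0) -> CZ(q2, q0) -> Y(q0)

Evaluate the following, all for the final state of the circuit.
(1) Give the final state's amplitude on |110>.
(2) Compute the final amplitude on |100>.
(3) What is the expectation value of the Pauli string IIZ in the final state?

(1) The amplitude on |110> is -exp(I*pi/4). Key observation: gates 17-24 undo each other exactly, leaving only the rest of the circuit to track.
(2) The final state's coefficient on |100> equals 0.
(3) In the final state, IIZ has expectation 1.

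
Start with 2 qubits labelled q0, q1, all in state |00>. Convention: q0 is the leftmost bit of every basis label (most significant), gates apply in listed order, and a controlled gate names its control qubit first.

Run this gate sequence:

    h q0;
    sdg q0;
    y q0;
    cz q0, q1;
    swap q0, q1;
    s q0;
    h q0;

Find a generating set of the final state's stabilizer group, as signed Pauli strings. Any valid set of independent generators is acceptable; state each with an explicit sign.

One valid set of independent stabilizer generators is +XI, -IY (any independent generating set of the same group is equally correct).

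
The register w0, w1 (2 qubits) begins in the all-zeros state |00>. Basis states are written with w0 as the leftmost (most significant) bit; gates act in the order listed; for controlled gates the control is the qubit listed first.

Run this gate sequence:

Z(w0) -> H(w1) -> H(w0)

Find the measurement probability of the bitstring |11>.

A full measurement returns |11> with probability 1/4.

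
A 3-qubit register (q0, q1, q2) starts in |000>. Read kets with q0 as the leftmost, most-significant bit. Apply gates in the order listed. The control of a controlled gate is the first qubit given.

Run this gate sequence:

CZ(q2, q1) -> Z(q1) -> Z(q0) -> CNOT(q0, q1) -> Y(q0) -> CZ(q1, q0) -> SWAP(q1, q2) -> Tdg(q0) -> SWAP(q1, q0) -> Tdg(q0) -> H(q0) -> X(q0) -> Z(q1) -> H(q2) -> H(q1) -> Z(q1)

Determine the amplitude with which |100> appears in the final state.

|100> carries amplitude -sqrt(2)*exp(I*pi/4)/4 in the final state.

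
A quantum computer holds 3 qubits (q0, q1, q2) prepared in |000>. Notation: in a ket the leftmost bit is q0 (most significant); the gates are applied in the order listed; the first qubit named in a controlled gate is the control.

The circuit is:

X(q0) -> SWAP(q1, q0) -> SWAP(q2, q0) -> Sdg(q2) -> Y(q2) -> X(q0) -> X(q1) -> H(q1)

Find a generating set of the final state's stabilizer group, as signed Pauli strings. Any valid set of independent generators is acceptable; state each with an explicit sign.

The stabilizer group can be generated by +IXI, -ZII, -IIZ, among other valid generating sets.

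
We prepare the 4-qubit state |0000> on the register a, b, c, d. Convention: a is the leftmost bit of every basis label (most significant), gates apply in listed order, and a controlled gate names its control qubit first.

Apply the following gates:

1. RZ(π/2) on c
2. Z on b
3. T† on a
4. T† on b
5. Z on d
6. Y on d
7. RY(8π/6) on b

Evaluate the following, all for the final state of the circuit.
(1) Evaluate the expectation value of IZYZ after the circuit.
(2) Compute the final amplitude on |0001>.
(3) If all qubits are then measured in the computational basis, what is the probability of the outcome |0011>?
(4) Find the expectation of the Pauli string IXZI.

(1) In the final state, IZYZ has expectation 0.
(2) The amplitude on |0001> is -exp(I*pi/4)/2.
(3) A full measurement returns |0011> with probability 0.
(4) The observable IXZI averages to -sqrt(3)/2.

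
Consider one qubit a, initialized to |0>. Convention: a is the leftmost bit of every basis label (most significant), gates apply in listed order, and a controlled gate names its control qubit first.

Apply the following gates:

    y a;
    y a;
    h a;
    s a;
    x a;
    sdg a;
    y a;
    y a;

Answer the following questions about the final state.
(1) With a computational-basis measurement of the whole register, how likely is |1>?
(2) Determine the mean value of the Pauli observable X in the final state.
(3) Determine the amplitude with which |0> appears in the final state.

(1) Outcome |1> occurs with probability 1/2.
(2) In the final state, X has expectation -1.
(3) The final state's coefficient on |0> equals sqrt(2)*I/2.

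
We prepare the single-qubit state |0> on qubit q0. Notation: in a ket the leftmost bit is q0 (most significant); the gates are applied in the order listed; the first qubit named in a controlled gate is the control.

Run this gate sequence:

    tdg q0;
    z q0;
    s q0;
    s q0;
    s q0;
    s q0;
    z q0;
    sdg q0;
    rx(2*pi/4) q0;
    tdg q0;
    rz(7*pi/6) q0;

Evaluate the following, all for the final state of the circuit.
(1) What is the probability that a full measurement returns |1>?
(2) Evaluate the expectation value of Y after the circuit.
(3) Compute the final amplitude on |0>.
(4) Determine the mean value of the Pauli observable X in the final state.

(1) The probability of measuring |1> is 1/2. Key observation: the block from step 3 through step 6 cancels to the identity and can be dropped.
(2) The expectation value of Y is sqrt(2)/4 + sqrt(6)/4.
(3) The final state's coefficient on |0> equals -sqrt(2)*exp(5*I*pi/12)/2.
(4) The expectation value of X is -sqrt(2)/4 + sqrt(6)/4.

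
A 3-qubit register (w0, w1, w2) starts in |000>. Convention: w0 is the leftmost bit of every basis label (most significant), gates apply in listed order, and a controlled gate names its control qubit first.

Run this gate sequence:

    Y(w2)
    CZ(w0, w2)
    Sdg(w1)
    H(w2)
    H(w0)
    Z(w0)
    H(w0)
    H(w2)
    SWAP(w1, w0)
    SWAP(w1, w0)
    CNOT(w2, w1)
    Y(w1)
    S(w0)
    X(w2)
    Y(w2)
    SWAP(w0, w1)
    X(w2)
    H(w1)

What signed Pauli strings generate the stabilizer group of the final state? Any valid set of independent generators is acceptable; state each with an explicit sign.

The final state is stabilized by the group generated by -IXI, +ZII, +IIZ; other independent generating sets are equally valid.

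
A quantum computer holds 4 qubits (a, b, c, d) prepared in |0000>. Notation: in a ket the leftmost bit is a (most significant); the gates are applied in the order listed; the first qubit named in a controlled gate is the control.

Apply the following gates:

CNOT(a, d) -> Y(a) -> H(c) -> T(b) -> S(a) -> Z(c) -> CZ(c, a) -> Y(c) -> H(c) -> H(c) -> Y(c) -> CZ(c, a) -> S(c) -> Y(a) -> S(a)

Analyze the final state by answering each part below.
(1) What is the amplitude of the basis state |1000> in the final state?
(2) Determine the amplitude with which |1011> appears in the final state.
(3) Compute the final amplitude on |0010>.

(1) The amplitude on |1000> is 0. Key observation: the block from step 7 through step 12 cancels to the identity and can be dropped.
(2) The final state's coefficient on |1011> equals 0.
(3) |0010> carries amplitude sqrt(2)/2 in the final state.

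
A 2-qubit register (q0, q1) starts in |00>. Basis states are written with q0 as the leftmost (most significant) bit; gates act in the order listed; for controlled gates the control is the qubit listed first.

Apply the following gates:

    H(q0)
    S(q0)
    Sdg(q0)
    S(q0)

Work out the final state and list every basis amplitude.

The final amplitudes are sqrt(2)/2 on |00>, 0 on |01>, sqrt(2)*I/2 on |10>, 0 on |11>. Key observation: the block from step 2 through step 3 cancels to the identity and can be dropped.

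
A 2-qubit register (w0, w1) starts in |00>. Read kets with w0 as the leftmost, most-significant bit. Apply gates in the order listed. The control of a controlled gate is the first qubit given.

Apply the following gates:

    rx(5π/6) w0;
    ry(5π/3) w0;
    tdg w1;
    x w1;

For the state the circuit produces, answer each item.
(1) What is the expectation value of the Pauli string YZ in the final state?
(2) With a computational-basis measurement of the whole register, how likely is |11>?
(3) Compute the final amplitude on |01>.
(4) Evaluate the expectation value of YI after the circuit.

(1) The expectation value of YZ is 1/2.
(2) The probability of measuring |11> is sqrt(3)/8 + 1/2.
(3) |01> carries amplitude -(1 - I)*(-sqrt(6)*I + sqrt(2)*(2 + I))/8 in the final state.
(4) In the final state, YI has expectation -1/2.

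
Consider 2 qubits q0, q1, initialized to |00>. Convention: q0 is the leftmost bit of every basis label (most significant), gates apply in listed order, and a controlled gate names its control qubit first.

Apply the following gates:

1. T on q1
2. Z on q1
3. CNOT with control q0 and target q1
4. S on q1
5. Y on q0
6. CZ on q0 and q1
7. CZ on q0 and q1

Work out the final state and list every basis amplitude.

The final amplitudes are I on |10>, and 0 on every other basis state. Key observation: steps 6-7 multiply out to the identity, so the circuit reduces to the remaining gates.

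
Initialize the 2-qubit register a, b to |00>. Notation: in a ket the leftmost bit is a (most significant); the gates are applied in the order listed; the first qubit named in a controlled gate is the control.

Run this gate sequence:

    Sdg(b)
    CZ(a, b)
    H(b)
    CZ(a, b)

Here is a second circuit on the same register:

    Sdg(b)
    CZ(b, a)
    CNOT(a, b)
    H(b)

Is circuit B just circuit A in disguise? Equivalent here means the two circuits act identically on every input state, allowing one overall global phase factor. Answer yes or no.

Yes, they are equivalent — the unitaries differ by at most a global phase.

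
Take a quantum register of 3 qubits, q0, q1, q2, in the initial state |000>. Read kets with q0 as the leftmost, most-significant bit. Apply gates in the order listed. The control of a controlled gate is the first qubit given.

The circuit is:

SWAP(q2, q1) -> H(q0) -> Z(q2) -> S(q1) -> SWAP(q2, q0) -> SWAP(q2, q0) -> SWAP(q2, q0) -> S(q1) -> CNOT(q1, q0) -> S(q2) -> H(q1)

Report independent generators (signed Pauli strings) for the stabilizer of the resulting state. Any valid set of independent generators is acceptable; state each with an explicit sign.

The final state is stabilized by the group generated by +IXI, +IIY, +ZII; other independent generating sets are equally valid.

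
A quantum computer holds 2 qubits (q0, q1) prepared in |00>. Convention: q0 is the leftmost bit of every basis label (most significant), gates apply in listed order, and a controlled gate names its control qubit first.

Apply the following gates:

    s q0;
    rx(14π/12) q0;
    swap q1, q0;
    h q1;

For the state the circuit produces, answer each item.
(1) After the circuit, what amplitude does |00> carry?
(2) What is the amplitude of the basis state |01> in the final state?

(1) The amplitude on |00> is (1 - I)*(1 - sqrt(3)*I)/4.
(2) |01> carries amplitude (1 - I)*(-sqrt(3) + I)/4 in the final state.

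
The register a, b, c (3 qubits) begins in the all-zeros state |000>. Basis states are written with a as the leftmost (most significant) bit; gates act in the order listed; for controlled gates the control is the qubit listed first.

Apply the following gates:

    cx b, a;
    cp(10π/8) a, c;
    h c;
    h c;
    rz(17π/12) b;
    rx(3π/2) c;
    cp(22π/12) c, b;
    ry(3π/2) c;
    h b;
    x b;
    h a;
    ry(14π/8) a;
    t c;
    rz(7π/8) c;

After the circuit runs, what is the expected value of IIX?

In the final state, IIX has expectation (-I + exp(I*pi/4))*exp(I*pi/8)/2. Key observation: steps 3-4 multiply out to the identity, so the circuit reduces to the remaining gates.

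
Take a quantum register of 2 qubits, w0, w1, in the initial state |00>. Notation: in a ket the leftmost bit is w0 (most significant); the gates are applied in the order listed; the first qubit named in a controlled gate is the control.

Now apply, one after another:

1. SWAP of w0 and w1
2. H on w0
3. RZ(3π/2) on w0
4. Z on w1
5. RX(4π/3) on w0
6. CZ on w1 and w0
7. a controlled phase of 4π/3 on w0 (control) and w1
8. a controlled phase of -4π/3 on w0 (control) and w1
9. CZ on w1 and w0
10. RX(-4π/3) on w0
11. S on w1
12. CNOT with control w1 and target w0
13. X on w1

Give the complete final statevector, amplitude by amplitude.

After the circuit, the state carries amplitude 0 on |00>, -sqrt(2)*exp(I*pi/4)/2 on |01>, 0 on |10>, sqrt(2)*exp(3*I*pi/4)/2 on |11>.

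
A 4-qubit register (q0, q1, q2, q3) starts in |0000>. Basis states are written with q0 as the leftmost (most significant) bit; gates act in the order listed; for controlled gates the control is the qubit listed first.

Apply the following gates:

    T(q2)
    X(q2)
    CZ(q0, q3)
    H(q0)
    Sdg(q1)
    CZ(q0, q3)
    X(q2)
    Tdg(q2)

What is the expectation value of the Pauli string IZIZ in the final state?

In the final state, IZIZ has expectation 1.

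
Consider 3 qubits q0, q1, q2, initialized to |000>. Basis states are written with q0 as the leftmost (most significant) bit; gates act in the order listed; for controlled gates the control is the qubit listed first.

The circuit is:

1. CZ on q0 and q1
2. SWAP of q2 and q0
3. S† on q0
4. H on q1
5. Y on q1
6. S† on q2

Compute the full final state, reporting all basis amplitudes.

The resulting statevector has amplitude -sqrt(2)*I/2 on |000>, sqrt(2)*I/2 on |010>, and 0 on every other basis state.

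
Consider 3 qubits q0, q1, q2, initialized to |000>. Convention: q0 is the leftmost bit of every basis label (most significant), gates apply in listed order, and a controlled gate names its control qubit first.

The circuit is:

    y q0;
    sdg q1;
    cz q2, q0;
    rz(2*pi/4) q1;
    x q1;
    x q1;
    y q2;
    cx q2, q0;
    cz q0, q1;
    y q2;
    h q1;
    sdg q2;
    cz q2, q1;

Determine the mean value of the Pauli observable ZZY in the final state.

In the final state, ZZY has expectation 0. Key observation: steps 5-6 multiply out to the identity, so the circuit reduces to the remaining gates.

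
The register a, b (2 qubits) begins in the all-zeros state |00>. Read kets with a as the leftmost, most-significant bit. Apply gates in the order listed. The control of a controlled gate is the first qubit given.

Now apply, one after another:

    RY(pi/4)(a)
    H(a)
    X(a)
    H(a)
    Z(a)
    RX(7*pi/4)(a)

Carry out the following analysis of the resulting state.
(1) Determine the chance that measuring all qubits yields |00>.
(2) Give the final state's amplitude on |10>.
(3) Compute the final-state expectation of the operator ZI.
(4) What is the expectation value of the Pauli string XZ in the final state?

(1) Outcome |00> occurs with probability 3/4. Key observation: steps 2-5 multiply out to the identity, so the circuit reduces to the remaining gates.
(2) |10> carries amplitude sqrt(2)*(-1 - I)/4 in the final state.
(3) In the final state, ZI has expectation 1/2.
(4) The observable XZ averages to sqrt(2)/2.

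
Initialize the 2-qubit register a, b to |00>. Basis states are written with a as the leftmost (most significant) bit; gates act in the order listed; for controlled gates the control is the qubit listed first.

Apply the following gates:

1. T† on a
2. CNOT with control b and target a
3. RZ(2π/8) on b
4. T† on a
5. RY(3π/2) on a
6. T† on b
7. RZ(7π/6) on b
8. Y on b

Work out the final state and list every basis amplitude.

After the circuit, the state carries amplitude 0 on |00>, sqrt(2)*exp(19*I*pi/24)/2 on |01>, 0 on |10>, -sqrt(2)*exp(19*I*pi/24)/2 on |11>.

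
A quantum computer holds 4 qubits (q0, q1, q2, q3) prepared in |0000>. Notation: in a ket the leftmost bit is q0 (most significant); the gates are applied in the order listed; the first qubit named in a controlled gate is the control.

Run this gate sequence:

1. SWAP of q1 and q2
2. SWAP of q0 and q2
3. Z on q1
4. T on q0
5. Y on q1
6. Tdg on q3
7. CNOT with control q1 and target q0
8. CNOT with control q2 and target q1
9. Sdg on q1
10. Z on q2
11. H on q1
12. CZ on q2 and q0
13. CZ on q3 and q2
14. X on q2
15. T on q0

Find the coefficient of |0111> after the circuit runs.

|0111> carries amplitude 0 in the final state.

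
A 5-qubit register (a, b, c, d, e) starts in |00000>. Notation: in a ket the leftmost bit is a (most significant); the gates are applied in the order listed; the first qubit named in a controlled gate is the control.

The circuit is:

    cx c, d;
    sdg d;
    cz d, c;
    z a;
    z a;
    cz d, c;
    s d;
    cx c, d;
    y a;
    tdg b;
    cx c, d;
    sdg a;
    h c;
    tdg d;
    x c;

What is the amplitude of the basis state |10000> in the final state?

The amplitude on |10000> is sqrt(2)/2. Key observation: gates 1-8 undo each other exactly, leaving only the rest of the circuit to track.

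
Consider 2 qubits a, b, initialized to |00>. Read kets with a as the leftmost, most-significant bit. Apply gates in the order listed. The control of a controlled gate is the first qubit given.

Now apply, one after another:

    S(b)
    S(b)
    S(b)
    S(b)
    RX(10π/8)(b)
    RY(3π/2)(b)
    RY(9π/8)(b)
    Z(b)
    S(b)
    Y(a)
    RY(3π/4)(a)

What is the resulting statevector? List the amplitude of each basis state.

After the circuit, the state carries amplitude -sqrt(2)*sin(7*pi/16)/4 - sin(7*pi/16)/4 - sqrt(2)*cos(7*pi/16)/4 - cos(7*pi/16)/4 - sqrt(2)*I*sqrt(1/2 - sqrt(2)/4)*sqrt(sqrt(2)/4 + 1/2)*sin(7*pi/16)/2 + sqrt(2)*I*sqrt(1/2 - sqrt(2)/4)*sqrt(sqrt(2)/4 + 1/2)*cos(7*pi/16)/2 on |00>, -sqrt(2)*sqrt(1/2 - sqrt(2)/4)*sqrt(sqrt(2)/4 + 1/2)*sin(7*pi/16)/2 - sqrt(2)*sqrt(1/2 - sqrt(2)/4)*sqrt(sqrt(2)/4 + 1/2)*cos(7*pi/16)/2 - sqrt(2)*I*sin(7*pi/16)/4 - I*sin(7*pi/16)/4 + I*cos(7*pi/16)/4 + sqrt(2)*I*cos(7*pi/16)/4 on |01>, sqrt(2)*sqrt(1/2 - sqrt(2)/4)*sqrt(sqrt(2)/4 + 1/2)*cos(7*pi/16)/2 + sqrt(2)*sqrt(1/2 - sqrt(2)/4)*sqrt(sqrt(2)/4 + 1/2)*sin(7*pi/16)/2 - I*sin(7*pi/16)/4 - sqrt(2)*I*cos(7*pi/16)/4 + I*cos(7*pi/16)/4 + sqrt(2)*I*sin(7*pi/16)/4 on |10>, -sin(7*pi/16)/4 - cos(7*pi/16)/4 + sqrt(2)*cos(7*pi/16)/4 + sqrt(2)*sin(7*pi/16)/4 - sqrt(2)*I*sqrt(1/2 - sqrt(2)/4)*sqrt(sqrt(2)/4 + 1/2)*cos(7*pi/16)/2 + sqrt(2)*I*sqrt(1/2 - sqrt(2)/4)*sqrt(sqrt(2)/4 + 1/2)*sin(7*pi/16)/2 on |11>.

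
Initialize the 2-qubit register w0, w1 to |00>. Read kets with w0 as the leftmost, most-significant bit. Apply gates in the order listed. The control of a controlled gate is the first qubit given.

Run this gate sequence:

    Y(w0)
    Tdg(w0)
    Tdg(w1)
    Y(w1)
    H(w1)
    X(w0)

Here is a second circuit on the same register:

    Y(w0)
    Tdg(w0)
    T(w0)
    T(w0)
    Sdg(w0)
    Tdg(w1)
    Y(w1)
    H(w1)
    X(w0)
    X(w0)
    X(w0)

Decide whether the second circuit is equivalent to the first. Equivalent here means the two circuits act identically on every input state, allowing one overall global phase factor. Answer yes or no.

Yes: on every input state the two circuits agree up to one overall phase factor.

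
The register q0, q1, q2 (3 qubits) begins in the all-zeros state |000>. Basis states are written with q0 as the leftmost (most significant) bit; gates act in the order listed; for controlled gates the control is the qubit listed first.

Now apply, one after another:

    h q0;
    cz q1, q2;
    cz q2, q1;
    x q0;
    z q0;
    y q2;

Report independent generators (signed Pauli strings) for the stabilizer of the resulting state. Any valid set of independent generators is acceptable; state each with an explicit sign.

The stabilizer group can be generated by -XII, +IZI, -IIZ, among other valid generating sets.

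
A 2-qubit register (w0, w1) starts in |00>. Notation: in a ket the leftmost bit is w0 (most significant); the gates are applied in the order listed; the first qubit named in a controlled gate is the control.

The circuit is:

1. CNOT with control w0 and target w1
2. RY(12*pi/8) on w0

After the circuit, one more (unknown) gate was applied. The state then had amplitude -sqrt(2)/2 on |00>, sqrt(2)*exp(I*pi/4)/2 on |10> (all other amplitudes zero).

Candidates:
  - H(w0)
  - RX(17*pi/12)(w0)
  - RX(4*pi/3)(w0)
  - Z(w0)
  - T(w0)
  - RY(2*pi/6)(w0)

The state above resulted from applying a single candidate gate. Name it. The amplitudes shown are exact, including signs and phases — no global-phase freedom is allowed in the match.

The unique candidate consistent with the amplitudes is T(w0).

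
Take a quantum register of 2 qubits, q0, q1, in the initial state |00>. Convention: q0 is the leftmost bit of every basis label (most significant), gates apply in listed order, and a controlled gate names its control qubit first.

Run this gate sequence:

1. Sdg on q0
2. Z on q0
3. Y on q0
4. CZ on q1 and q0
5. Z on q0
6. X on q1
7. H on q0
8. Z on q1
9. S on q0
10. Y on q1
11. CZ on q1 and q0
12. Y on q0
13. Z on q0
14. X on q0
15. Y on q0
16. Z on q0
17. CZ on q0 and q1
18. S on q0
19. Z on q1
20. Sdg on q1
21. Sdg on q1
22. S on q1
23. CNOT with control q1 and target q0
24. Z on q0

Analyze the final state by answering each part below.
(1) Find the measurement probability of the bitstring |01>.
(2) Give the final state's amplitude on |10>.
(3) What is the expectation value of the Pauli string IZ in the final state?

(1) A full measurement returns |01> with probability 0.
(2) The amplitude on |10> is sqrt(2)*I/2.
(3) In the final state, IZ has expectation 1.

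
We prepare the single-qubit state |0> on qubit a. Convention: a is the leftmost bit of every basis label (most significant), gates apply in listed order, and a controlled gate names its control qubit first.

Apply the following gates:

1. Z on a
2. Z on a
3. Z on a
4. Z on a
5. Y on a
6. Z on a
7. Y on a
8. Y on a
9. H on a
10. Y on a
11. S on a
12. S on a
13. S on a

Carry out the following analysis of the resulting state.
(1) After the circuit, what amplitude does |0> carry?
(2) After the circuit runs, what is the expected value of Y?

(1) The amplitude on |0> is sqrt(2)/2.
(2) In the final state, Y has expectation -1.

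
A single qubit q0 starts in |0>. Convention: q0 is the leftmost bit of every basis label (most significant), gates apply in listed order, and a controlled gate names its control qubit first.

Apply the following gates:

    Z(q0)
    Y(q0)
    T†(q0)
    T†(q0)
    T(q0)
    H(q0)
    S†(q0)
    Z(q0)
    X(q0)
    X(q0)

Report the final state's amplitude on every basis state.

The final amplitudes are sqrt(2)*exp(I*pi/4)/2 on |0>, -sqrt(2)*exp(3*I*pi/4)/2 on |1>.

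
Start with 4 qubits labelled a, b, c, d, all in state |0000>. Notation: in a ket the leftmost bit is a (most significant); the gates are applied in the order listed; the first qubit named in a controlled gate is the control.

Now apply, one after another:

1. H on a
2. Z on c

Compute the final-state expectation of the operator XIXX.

In the final state, XIXX has expectation 0.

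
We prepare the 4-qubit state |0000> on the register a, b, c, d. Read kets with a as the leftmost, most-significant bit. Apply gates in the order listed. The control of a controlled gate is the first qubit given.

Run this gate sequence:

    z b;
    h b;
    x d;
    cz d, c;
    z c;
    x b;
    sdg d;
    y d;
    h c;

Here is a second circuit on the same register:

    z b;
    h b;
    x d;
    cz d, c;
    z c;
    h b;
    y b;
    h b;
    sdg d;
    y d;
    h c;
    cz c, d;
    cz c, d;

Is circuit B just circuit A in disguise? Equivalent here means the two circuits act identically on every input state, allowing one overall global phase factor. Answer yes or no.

No, they are not equivalent — no single phase factor reconciles the two unitaries.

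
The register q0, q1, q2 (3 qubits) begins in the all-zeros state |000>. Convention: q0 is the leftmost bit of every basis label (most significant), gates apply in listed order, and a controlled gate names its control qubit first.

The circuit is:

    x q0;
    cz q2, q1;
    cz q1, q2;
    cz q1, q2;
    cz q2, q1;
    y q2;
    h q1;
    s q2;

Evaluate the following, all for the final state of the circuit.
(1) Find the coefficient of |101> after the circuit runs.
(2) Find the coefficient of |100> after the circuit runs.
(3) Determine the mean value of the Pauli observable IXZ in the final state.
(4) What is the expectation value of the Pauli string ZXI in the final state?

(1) The amplitude on |101> is -sqrt(2)/2. Key observation: the block from step 2 through step 5 cancels to the identity and can be dropped.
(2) The final state's coefficient on |100> equals 0.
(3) The expectation value of IXZ is -1.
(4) In the final state, ZXI has expectation -1.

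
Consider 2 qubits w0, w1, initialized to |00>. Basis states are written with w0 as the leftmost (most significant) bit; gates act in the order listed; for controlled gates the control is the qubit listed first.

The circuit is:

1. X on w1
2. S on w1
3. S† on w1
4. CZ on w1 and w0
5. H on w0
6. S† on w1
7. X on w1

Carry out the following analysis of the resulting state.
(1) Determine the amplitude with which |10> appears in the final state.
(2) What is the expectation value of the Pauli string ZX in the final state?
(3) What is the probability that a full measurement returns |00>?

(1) |10> carries amplitude -sqrt(2)*I/2 in the final state.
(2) The observable ZX averages to 0.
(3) A full measurement returns |00> with probability 1/2.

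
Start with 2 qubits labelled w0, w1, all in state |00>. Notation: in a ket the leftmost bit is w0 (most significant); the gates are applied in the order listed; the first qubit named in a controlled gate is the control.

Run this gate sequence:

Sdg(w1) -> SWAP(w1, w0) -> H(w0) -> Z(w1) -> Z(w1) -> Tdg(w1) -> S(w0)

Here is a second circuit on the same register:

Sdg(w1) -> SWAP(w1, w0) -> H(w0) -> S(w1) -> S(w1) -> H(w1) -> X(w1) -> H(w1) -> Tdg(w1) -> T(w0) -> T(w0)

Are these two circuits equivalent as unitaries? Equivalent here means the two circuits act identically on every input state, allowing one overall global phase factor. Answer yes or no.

Yes, they are equivalent — the unitaries differ by at most a global phase.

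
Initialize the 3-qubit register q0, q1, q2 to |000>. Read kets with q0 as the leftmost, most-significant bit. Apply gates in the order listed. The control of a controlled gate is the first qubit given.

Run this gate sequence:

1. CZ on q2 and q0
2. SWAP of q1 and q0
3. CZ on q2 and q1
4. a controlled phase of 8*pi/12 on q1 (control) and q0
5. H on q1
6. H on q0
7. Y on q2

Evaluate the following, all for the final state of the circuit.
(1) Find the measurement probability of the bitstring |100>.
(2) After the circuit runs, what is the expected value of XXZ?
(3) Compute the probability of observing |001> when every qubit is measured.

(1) The probability of measuring |100> is 0.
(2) In the final state, XXZ has expectation -1.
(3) The probability of measuring |001> is 1/4.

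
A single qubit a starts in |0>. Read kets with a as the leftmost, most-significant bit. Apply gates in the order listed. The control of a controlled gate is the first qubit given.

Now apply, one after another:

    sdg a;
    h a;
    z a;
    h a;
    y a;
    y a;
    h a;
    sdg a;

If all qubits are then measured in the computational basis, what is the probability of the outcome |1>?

A full measurement returns |1> with probability 1/2.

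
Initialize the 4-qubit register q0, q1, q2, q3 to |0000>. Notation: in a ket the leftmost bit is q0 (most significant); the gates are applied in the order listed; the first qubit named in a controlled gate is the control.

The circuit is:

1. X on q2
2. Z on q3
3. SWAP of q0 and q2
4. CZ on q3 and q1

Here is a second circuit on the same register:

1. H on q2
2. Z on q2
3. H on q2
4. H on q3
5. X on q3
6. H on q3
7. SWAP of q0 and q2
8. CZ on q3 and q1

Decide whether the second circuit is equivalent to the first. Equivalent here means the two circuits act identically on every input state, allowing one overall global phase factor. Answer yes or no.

Yes, they are equivalent — the unitaries differ by at most a global phase.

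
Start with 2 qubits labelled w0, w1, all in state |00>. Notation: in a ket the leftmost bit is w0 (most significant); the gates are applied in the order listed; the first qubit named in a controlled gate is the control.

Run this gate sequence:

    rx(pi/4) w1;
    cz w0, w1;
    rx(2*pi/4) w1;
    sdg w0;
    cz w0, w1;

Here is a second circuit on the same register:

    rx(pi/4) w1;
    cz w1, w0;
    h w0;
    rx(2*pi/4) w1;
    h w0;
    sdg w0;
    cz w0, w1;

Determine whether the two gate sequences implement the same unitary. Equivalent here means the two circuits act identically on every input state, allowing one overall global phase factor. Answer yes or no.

Yes — the two circuits implement the same unitary up to a global phase.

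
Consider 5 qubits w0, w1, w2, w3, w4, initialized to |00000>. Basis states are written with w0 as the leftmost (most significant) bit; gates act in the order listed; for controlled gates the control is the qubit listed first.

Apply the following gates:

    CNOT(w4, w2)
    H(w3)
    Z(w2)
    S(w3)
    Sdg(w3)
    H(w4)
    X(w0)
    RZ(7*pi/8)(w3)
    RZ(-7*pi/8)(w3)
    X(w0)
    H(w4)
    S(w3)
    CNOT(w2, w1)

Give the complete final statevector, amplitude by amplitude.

The final amplitudes are sqrt(2)/2 on |00000>, sqrt(2)*I/2 on |00010>, and 0 on every other basis state. Key observation: steps 5-12 multiply out to the identity, so the circuit reduces to the remaining gates.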